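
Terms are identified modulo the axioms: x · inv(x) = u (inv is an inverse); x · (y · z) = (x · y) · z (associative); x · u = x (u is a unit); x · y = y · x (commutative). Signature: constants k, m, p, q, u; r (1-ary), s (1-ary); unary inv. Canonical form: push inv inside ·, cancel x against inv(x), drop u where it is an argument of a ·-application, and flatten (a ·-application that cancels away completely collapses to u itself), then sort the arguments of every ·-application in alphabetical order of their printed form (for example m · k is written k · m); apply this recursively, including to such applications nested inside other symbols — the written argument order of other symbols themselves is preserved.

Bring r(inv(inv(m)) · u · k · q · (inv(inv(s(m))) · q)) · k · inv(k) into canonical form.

Push inv inside:  distribute inv over · and collapse double inv
Inverses cancel:  k cancels
Collect terms:  r(k · m · q · q · s(m))

Answer: r(k · m · q · q · s(m))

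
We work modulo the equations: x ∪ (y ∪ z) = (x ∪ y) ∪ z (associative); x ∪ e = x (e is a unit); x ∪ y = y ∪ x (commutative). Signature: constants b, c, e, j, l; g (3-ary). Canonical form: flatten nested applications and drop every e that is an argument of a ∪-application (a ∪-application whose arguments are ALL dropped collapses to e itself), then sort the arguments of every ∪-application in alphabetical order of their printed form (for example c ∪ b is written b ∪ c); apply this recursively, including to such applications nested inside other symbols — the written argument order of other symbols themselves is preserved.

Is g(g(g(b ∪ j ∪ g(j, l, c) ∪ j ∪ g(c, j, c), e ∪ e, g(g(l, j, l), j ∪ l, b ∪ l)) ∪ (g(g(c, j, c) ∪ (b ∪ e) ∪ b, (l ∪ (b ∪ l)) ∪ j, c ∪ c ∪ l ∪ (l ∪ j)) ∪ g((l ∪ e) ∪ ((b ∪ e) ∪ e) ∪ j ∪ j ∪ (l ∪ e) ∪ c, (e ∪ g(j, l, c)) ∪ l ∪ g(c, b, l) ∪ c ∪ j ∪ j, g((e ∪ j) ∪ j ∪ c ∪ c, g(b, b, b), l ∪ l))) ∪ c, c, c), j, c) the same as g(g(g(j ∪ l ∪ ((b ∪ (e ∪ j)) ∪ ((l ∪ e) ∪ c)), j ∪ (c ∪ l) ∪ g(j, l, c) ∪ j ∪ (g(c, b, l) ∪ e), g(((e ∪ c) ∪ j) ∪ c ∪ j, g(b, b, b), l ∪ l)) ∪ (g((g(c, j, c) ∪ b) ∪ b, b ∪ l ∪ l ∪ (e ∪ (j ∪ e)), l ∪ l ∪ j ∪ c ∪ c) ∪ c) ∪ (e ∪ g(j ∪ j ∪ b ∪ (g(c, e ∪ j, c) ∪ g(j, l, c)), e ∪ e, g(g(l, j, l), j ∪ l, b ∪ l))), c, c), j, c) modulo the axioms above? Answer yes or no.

Left:  g(g(g(b ∪ j ∪ g(j, l, c) ∪ j ∪ g(c, j, c), e ∪ e, g(g(l, j, l), j ∪ l, b ∪ l)) ∪ (g(g(c, j, c) ∪ (b ∪ e) ∪ b, (l ∪ (b ∪ l)) ∪ j, c ∪ c ∪ l ∪ (l ∪ j)) ∪ g((l ∪ e) ∪ ((b ∪ e) ∪ e) ∪ j ∪ j ∪ (l ∪ e) ∪ c, (e ∪ g(j, l, c)) ∪ l ∪ g(c, b, l) ∪ c ∪ j ∪ j, g((e ∪ j) ∪ j ∪ c ∪ c, g(b, b, b), l ∪ l))) ∪ c, c, c), j, c)
  Descend into:  g(b ∪ j ∪ g(j, l, c) ∪ j ∪ g(c, j, c), e ∪ e, g(g(l, j, l), j ∪ l, b ∪ l)) ∪ (g(g(c, j, c) ∪ (b ∪ e) ∪ b, (l ∪ (b ∪ l)) ∪ j, c ∪ c ∪ l ∪ (l ∪ j)) ∪ g((l ∪ e) ∪ ((b ∪ e) ∪ e) ∪ j ∪ j ∪ (l ∪ e) ∪ c, (e ∪ g(j, l, c)) ∪ l ∪ g(c, b, l) ∪ c ∪ j ∪ j, g((e ∪ j) ∪ j ∪ c ∪ c, g(b, b, b), l ∪ l))) ∪ c
  Flatten:  g(b ∪ j ∪ g(j, l, c) ∪ j ∪ g(c, j, c), e ∪ e, g(g(l, j, l), j ∪ l, b ∪ l)) ∪ g(g(c, j, c) ∪ (b ∪ e) ∪ b, (l ∪ (b ∪ l)) ∪ j, c ∪ c ∪ l ∪ (l ∪ j)) ∪ g((l ∪ e) ∪ ((b ∪ e) ∪ e) ∪ j ∪ j ∪ (l ∪ e) ∪ c, (e ∪ g(j, l, c)) ∪ l ∪ g(c, b, l) ∪ c ∪ j ∪ j, g((e ∪ j) ∪ j ∪ c ∪ c, g(b, b, b), l ∪ l)) ∪ c
  Inside:  g(b ∪ j ∪ g(j, l, c) ∪ j ∪ g(c, j, c), e ∪ e, g(g(l, j, l), j ∪ l, b ∪ l))  →  g(b ∪ g(c, j, c) ∪ g(j, l, c) ∪ j ∪ j, e, g(g(l, j, l), j ∪ l, b ∪ l))
  Inside:  g(g(c, j, c) ∪ (b ∪ e) ∪ b, (l ∪ (b ∪ l)) ∪ j, c ∪ c ∪ l ∪ (l ∪ j))  →  g(b ∪ b ∪ g(c, j, c), b ∪ j ∪ l ∪ l, c ∪ c ∪ j ∪ l ∪ l)
  Inside:  g((l ∪ e) ∪ ((b ∪ e) ∪ e) ∪ j ∪ j ∪ (l ∪ e) ∪ c, (e ∪ g(j, l, c)) ∪ l ∪ g(c, b, l) ∪ c ∪ j ∪ j, g((e ∪ j) ∪ j ∪ c ∪ c, g(b, b, b), l ∪ l))  →  g(b ∪ c ∪ j ∪ j ∪ l ∪ l, c ∪ g(c, b, l) ∪ g(j, l, c) ∪ j ∪ j ∪ l, g(c ∪ c ∪ j ∪ j, g(b, b, b), l ∪ l))
  Sort:  c ∪ g(b ∪ b ∪ g(c, j, c), b ∪ j ∪ l ∪ l, c ∪ c ∪ j ∪ l ∪ l) ∪ g(b ∪ c ∪ j ∪ j ∪ l ∪ l, c ∪ g(c, b, l) ∪ g(j, l, c) ∪ j ∪ j ∪ l, g(c ∪ c ∪ j ∪ j, g(b, b, b), l ∪ l)) ∪ g(b ∪ g(c, j, c) ∪ g(j, l, c) ∪ j ∪ j, e, g(g(l, j, l), j ∪ l, b ∪ l))
  Put back:  g(g(c ∪ g(b ∪ b ∪ g(c, j, c), b ∪ j ∪ l ∪ l, c ∪ c ∪ j ∪ l ∪ l) ∪ g(b ∪ c ∪ j ∪ j ∪ l ∪ l, c ∪ g(c, b, l) ∪ g(j, l, c) ∪ j ∪ j ∪ l, g(c ∪ c ∪ j ∪ j, g(b, b, b), l ∪ l)) ∪ g(b ∪ g(c, j, c) ∪ g(j, l, c) ∪ j ∪ j, e, g(g(l, j, l), j ∪ l, b ∪ l)), c, c), j, c)
Right:  g(g(g(j ∪ l ∪ ((b ∪ (e ∪ j)) ∪ ((l ∪ e) ∪ c)), j ∪ (c ∪ l) ∪ g(j, l, c) ∪ j ∪ (g(c, b, l) ∪ e), g(((e ∪ c) ∪ j) ∪ c ∪ j, g(b, b, b), l ∪ l)) ∪ (g((g(c, j, c) ∪ b) ∪ b, b ∪ l ∪ l ∪ (e ∪ (j ∪ e)), l ∪ l ∪ j ∪ c ∪ c) ∪ c) ∪ (e ∪ g(j ∪ j ∪ b ∪ (g(c, e ∪ j, c) ∪ g(j, l, c)), e ∪ e, g(g(l, j, l), j ∪ l, b ∪ l))), c, c), j, c)
  Focus inside:  g(j ∪ l ∪ ((b ∪ (e ∪ j)) ∪ ((l ∪ e) ∪ c)), j ∪ (c ∪ l) ∪ g(j, l, c) ∪ j ∪ (g(c, b, l) ∪ e), g(((e ∪ c) ∪ j) ∪ c ∪ j, g(b, b, b), l ∪ l)) ∪ (g((g(c, j, c) ∪ b) ∪ b, b ∪ l ∪ l ∪ (e ∪ (j ∪ e)), l ∪ l ∪ j ∪ c ∪ c) ∪ c) ∪ (e ∪ g(j ∪ j ∪ b ∪ (g(c, e ∪ j, c) ∪ g(j, l, c)), e ∪ e, g(g(l, j, l), j ∪ l, b ∪ l)))
  Flatten:  g(j ∪ l ∪ ((b ∪ (e ∪ j)) ∪ ((l ∪ e) ∪ c)), j ∪ (c ∪ l) ∪ g(j, l, c) ∪ j ∪ (g(c, b, l) ∪ e), g(((e ∪ c) ∪ j) ∪ c ∪ j, g(b, b, b), l ∪ l)) ∪ g((g(c, j, c) ∪ b) ∪ b, b ∪ l ∪ l ∪ (e ∪ (j ∪ e)), l ∪ l ∪ j ∪ c ∪ c) ∪ c ∪ e ∪ g(j ∪ j ∪ b ∪ (g(c, e ∪ j, c) ∪ g(j, l, c)), e ∪ e, g(g(l, j, l), j ∪ l, b ∪ l))
  Inside:  g(j ∪ l ∪ ((b ∪ (e ∪ j)) ∪ ((l ∪ e) ∪ c)), j ∪ (c ∪ l) ∪ g(j, l, c) ∪ j ∪ (g(c, b, l) ∪ e), g(((e ∪ c) ∪ j) ∪ c ∪ j, g(b, b, b), l ∪ l))  →  g(b ∪ c ∪ j ∪ j ∪ l ∪ l, c ∪ g(c, b, l) ∪ g(j, l, c) ∪ j ∪ j ∪ l, g(c ∪ c ∪ j ∪ j, g(b, b, b), l ∪ l))
  Simplify inside:  g((g(c, j, c) ∪ b) ∪ b, b ∪ l ∪ l ∪ (e ∪ (j ∪ e)), l ∪ l ∪ j ∪ c ∪ c)  →  g(b ∪ b ∪ g(c, j, c), b ∪ j ∪ l ∪ l, c ∪ c ∪ j ∪ l ∪ l)
  Canonicalize subterm:  g(j ∪ j ∪ b ∪ (g(c, e ∪ j, c) ∪ g(j, l, c)), e ∪ e, g(g(l, j, l), j ∪ l, b ∪ l))  →  g(b ∪ g(c, j, c) ∪ g(j, l, c) ∪ j ∪ j, e, g(g(l, j, l), j ∪ l, b ∪ l))
  Unit:  drop e
  Sort:  c ∪ g(b ∪ b ∪ g(c, j, c), b ∪ j ∪ l ∪ l, c ∪ c ∪ j ∪ l ∪ l) ∪ g(b ∪ c ∪ j ∪ j ∪ l ∪ l, c ∪ g(c, b, l) ∪ g(j, l, c) ∪ j ∪ j ∪ l, g(c ∪ c ∪ j ∪ j, g(b, b, b), l ∪ l)) ∪ g(b ∪ g(c, j, c) ∪ g(j, l, c) ∪ j ∪ j, e, g(g(l, j, l), j ∪ l, b ∪ l))
  Rebuild:  g(g(c ∪ g(b ∪ b ∪ g(c, j, c), b ∪ j ∪ l ∪ l, c ∪ c ∪ j ∪ l ∪ l) ∪ g(b ∪ c ∪ j ∪ j ∪ l ∪ l, c ∪ g(c, b, l) ∪ g(j, l, c) ∪ j ∪ j ∪ l, g(c ∪ c ∪ j ∪ j, g(b, b, b), l ∪ l)) ∪ g(b ∪ g(c, j, c) ∪ g(j, l, c) ∪ j ∪ j, e, g(g(l, j, l), j ∪ l, b ∪ l)), c, c), j, c)

Answer: yes — both canonical forms are g(g(c ∪ g(b ∪ b ∪ g(c, j, c), b ∪ j ∪ l ∪ l, c ∪ c ∪ j ∪ l ∪ l) ∪ g(b ∪ c ∪ j ∪ j ∪ l ∪ l, c ∪ g(c, b, l) ∪ g(j, l, c) ∪ j ∪ j ∪ l, g(c ∪ c ∪ j ∪ j, g(b, b, b), l ∪ l)) ∪ g(b ∪ g(c, j, c) ∪ g(j, l, c) ∪ j ∪ j, e, g(g(l, j, l), j ∪ l, b ∪ l)), c, c), j, c)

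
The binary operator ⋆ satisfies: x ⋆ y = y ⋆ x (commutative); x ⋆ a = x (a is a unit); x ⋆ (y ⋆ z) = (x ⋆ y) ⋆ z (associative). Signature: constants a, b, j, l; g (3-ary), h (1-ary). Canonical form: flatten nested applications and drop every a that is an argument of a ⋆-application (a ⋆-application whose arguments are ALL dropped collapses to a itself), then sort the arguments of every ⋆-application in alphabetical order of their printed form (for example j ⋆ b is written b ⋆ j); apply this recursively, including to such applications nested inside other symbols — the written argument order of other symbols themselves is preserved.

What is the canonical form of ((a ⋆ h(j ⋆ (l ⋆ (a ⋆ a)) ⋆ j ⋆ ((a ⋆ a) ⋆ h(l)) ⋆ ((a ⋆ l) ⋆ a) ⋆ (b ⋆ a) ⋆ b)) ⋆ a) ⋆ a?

Un-nest:  a ⋆ h(j ⋆ (l ⋆ (a ⋆ a)) ⋆ j ⋆ ((a ⋆ a) ⋆ h(l)) ⋆ ((a ⋆ l) ⋆ a) ⋆ (b ⋆ a) ⋆ b) ⋆ a ⋆ a
Canonicalize subterm:  h(j ⋆ (l ⋆ (a ⋆ a)) ⋆ j ⋆ ((a ⋆ a) ⋆ h(l)) ⋆ ((a ⋆ l) ⋆ a) ⋆ (b ⋆ a) ⋆ b)  →  h(b ⋆ b ⋆ h(l) ⋆ j ⋆ j ⋆ l ⋆ l)
Units out:  drop a (×3)
Order the arguments:  h(b ⋆ b ⋆ h(l) ⋆ j ⋆ j ⋆ l ⋆ l)

Answer: h(b ⋆ b ⋆ h(l) ⋆ j ⋆ j ⋆ l ⋆ l)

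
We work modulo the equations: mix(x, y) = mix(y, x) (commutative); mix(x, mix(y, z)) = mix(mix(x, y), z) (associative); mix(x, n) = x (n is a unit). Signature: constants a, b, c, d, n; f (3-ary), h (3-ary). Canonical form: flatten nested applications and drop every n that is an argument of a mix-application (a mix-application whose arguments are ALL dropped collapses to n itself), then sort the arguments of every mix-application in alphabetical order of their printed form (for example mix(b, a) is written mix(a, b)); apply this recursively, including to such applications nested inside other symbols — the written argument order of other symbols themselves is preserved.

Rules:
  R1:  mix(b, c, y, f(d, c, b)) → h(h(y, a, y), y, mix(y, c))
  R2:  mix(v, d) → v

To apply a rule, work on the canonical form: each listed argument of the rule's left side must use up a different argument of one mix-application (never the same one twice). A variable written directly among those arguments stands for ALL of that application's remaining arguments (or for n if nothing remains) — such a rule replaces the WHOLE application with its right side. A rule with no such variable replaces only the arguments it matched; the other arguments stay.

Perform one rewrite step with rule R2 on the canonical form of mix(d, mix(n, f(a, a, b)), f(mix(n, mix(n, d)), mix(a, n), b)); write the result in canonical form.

Canonical form:  mix(d, f(a, a, b), f(d, a, b))
Match R2:  consume d;  v := mix(f(a, a, b), f(d, a, b))
The extension variable absorbs all remaining arguments, so the whole application is rewritten.
Result:  mix(f(a, a, b), f(d, a, b))

Answer: mix(f(a, a, b), f(d, a, b))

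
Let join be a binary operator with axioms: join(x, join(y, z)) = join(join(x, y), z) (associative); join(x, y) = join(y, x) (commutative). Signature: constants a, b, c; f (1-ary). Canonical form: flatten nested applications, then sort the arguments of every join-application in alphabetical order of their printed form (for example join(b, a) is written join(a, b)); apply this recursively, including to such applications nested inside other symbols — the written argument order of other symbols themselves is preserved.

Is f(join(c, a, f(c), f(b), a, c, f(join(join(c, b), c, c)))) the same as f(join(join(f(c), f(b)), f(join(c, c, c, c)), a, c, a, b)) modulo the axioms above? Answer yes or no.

Answer: no — f(join(a, a, c, c, f(b), f(c), f(join(b, c, c, c)))) vs f(join(a, a, b, c, f(b), f(c), f(join(c, c, c, c))))

Derivation:
Left:  f(join(c, a, f(c), f(b), a, c, f(join(join(c, b), c, c))))
  Focus inside:  join(c, a, f(c), f(b), a, c, f(join(join(c, b), c, c)))
  Canonicalize subterm:  f(join(join(c, b), c, c))  →  f(join(b, c, c, c))
  Sort:  join(a, a, c, c, f(b), f(c), f(join(b, c, c, c)))
  Put back:  f(join(a, a, c, c, f(b), f(c), f(join(b, c, c, c))))
Right:  f(join(join(f(c), f(b)), f(join(c, c, c, c)), a, c, a, b))
  Focus inside:  join(join(f(c), f(b)), f(join(c, c, c, c)), a, c, a, b)
  Merge nested applications:  join(f(c), f(b), f(join(c, c, c, c)), a, c, a, b)
  Order the arguments:  join(a, a, b, c, f(b), f(c), f(join(c, c, c, c)))
  Rebuild:  f(join(a, a, b, c, f(b), f(c), f(join(c, c, c, c))))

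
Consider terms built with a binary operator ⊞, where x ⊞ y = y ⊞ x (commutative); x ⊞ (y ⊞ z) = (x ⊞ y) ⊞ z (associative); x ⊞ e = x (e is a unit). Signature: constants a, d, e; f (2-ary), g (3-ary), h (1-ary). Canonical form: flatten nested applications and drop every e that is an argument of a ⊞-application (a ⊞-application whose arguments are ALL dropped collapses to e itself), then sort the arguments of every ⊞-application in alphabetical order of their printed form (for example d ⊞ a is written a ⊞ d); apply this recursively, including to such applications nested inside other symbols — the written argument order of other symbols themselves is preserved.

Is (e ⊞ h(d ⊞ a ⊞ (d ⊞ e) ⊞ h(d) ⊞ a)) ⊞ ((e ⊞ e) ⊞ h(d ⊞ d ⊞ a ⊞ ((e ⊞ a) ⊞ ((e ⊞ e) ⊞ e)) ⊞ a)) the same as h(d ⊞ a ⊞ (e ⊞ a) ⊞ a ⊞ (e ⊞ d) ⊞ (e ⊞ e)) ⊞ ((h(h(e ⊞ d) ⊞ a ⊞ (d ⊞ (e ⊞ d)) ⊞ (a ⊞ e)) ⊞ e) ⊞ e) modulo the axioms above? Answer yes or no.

Left:  (e ⊞ h(d ⊞ a ⊞ (d ⊞ e) ⊞ h(d) ⊞ a)) ⊞ ((e ⊞ e) ⊞ h(d ⊞ d ⊞ a ⊞ ((e ⊞ a) ⊞ ((e ⊞ e) ⊞ e)) ⊞ a))
  Flatten:  e ⊞ h(d ⊞ a ⊞ (d ⊞ e) ⊞ h(d) ⊞ a) ⊞ e ⊞ e ⊞ h(d ⊞ d ⊞ a ⊞ ((e ⊞ a) ⊞ ((e ⊞ e) ⊞ e)) ⊞ a)
  Canonicalize subterm:  h(d ⊞ a ⊞ (d ⊞ e) ⊞ h(d) ⊞ a)  →  h(a ⊞ a ⊞ d ⊞ d ⊞ h(d))
  Canonicalize subterm:  h(d ⊞ d ⊞ a ⊞ ((e ⊞ a) ⊞ ((e ⊞ e) ⊞ e)) ⊞ a)  →  h(a ⊞ a ⊞ a ⊞ d ⊞ d)
  Drop the unit:  drop e (×3)
  Sort arguments:  h(a ⊞ a ⊞ a ⊞ d ⊞ d) ⊞ h(a ⊞ a ⊞ d ⊞ d ⊞ h(d))
Right:  h(d ⊞ a ⊞ (e ⊞ a) ⊞ a ⊞ (e ⊞ d) ⊞ (e ⊞ e)) ⊞ ((h(h(e ⊞ d) ⊞ a ⊞ (d ⊞ (e ⊞ d)) ⊞ (a ⊞ e)) ⊞ e) ⊞ e)
  Un-nest:  h(d ⊞ a ⊞ (e ⊞ a) ⊞ a ⊞ (e ⊞ d) ⊞ (e ⊞ e)) ⊞ h(h(e ⊞ d) ⊞ a ⊞ (d ⊞ (e ⊞ d)) ⊞ (a ⊞ e)) ⊞ e ⊞ e
  Canonicalize subterm:  h(d ⊞ a ⊞ (e ⊞ a) ⊞ a ⊞ (e ⊞ d) ⊞ (e ⊞ e))  →  h(a ⊞ a ⊞ a ⊞ d ⊞ d)
  Inside:  h(h(e ⊞ d) ⊞ a ⊞ (d ⊞ (e ⊞ d)) ⊞ (a ⊞ e))  →  h(a ⊞ a ⊞ d ⊞ d ⊞ h(d))
  Units out:  drop e (×2)
  Sort arguments:  h(a ⊞ a ⊞ a ⊞ d ⊞ d) ⊞ h(a ⊞ a ⊞ d ⊞ d ⊞ h(d))

Answer: yes — both canonical forms are h(a ⊞ a ⊞ a ⊞ d ⊞ d) ⊞ h(a ⊞ a ⊞ d ⊞ d ⊞ h(d))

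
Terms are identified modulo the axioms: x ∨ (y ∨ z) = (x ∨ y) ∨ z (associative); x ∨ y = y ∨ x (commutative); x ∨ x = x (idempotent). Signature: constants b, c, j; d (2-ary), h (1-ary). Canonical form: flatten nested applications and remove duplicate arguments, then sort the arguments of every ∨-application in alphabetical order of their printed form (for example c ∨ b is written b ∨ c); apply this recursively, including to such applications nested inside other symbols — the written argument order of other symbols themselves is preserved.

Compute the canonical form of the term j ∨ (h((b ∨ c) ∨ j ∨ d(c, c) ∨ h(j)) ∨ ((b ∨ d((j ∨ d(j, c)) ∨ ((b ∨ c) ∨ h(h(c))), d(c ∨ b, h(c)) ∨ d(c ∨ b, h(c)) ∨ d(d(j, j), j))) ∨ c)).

Merge nested applications:  j ∨ h((b ∨ c) ∨ j ∨ d(c, c) ∨ h(j)) ∨ b ∨ d((j ∨ d(j, c)) ∨ ((b ∨ c) ∨ h(h(c))), d(c ∨ b, h(c)) ∨ d(c ∨ b, h(c)) ∨ d(d(j, j), j)) ∨ c
Canonicalize subterm:  h((b ∨ c) ∨ j ∨ d(c, c) ∨ h(j))  →  h(b ∨ c ∨ d(c, c) ∨ h(j) ∨ j)
Canonicalize subterm:  d((j ∨ d(j, c)) ∨ ((b ∨ c) ∨ h(h(c))), d(c ∨ b, h(c)) ∨ d(c ∨ b, h(c)) ∨ d(d(j, j), j))  →  d(b ∨ c ∨ d(j, c) ∨ h(h(c)) ∨ j, d(b ∨ c, h(c)) ∨ d(d(j, j), j))
Order the arguments:  b ∨ c ∨ d(b ∨ c ∨ d(j, c) ∨ h(h(c)) ∨ j, d(b ∨ c, h(c)) ∨ d(d(j, j), j)) ∨ h(b ∨ c ∨ d(c, c) ∨ h(j) ∨ j) ∨ j

Answer: b ∨ c ∨ d(b ∨ c ∨ d(j, c) ∨ h(h(c)) ∨ j, d(b ∨ c, h(c)) ∨ d(d(j, j), j)) ∨ h(b ∨ c ∨ d(c, c) ∨ h(j) ∨ j) ∨ j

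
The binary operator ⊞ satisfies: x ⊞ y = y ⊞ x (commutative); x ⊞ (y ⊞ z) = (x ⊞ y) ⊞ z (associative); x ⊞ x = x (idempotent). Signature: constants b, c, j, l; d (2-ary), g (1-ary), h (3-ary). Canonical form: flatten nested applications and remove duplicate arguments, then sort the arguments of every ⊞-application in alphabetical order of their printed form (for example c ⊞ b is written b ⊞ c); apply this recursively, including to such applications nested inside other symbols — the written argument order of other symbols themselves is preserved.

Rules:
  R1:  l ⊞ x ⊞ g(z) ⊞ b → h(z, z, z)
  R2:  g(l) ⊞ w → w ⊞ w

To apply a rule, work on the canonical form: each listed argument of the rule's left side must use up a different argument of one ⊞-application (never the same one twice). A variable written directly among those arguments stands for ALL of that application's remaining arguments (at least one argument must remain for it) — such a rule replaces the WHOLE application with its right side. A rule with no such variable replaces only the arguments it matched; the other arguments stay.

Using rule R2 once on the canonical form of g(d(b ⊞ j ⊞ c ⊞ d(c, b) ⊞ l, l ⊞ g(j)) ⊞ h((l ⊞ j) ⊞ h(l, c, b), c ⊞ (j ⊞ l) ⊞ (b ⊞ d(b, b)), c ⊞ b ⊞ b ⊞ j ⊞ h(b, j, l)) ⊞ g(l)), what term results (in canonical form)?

Canonical form:  g(d(b ⊞ c ⊞ d(c, b) ⊞ j ⊞ l, g(j) ⊞ l) ⊞ g(l) ⊞ h(h(l, c, b) ⊞ j ⊞ l, b ⊞ c ⊞ d(b, b) ⊞ j ⊞ l, b ⊞ c ⊞ h(b, j, l) ⊞ j))
R2 matches:  uses g(l);  w := d(b ⊞ c ⊞ d(c, b) ⊞ j ⊞ l, g(j) ⊞ l) ⊞ h(h(l, c, b) ⊞ j ⊞ l, b ⊞ c ⊞ d(b, b) ⊞ j ⊞ l, b ⊞ c ⊞ h(b, j, l) ⊞ j)
The variable takes the whole remainder — replace the entire application.
Giving:  g(d(b ⊞ c ⊞ d(c, b) ⊞ j ⊞ l, g(j) ⊞ l) ⊞ h(h(l, c, b) ⊞ j ⊞ l, b ⊞ c ⊞ d(b, b) ⊞ j ⊞ l, b ⊞ c ⊞ h(b, j, l) ⊞ j))

Answer: g(d(b ⊞ c ⊞ d(c, b) ⊞ j ⊞ l, g(j) ⊞ l) ⊞ h(h(l, c, b) ⊞ j ⊞ l, b ⊞ c ⊞ d(b, b) ⊞ j ⊞ l, b ⊞ c ⊞ h(b, j, l) ⊞ j))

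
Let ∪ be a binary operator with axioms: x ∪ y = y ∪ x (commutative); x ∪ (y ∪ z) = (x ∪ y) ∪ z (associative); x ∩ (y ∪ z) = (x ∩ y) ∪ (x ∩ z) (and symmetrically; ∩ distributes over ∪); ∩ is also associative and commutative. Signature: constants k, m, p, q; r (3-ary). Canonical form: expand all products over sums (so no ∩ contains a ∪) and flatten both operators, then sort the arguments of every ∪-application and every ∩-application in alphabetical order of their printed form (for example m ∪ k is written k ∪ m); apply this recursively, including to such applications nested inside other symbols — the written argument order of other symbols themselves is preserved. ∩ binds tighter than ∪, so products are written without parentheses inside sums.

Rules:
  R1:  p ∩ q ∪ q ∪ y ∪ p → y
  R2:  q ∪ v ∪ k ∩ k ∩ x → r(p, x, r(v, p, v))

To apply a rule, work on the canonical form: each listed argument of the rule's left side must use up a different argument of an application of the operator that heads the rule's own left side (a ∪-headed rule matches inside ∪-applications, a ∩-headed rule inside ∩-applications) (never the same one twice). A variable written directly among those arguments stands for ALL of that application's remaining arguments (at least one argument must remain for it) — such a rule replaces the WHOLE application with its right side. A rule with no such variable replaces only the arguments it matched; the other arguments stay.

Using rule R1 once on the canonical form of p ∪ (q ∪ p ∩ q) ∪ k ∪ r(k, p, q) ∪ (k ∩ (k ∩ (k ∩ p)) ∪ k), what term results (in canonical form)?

Canonical form:  k ∪ k ∪ k ∩ k ∩ k ∩ p ∪ p ∪ p ∩ q ∪ q ∪ r(k, p, q)
Match R1:  consume p, p ∩ q, q;  y := k ∪ k ∪ k ∩ k ∩ k ∩ p ∪ r(k, p, q)
The variable takes the whole remainder — replace the entire application.
Giving:  k ∪ k ∪ k ∩ k ∩ k ∩ p ∪ r(k, p, q)

Answer: k ∪ k ∪ k ∩ k ∩ k ∩ p ∪ r(k, p, q)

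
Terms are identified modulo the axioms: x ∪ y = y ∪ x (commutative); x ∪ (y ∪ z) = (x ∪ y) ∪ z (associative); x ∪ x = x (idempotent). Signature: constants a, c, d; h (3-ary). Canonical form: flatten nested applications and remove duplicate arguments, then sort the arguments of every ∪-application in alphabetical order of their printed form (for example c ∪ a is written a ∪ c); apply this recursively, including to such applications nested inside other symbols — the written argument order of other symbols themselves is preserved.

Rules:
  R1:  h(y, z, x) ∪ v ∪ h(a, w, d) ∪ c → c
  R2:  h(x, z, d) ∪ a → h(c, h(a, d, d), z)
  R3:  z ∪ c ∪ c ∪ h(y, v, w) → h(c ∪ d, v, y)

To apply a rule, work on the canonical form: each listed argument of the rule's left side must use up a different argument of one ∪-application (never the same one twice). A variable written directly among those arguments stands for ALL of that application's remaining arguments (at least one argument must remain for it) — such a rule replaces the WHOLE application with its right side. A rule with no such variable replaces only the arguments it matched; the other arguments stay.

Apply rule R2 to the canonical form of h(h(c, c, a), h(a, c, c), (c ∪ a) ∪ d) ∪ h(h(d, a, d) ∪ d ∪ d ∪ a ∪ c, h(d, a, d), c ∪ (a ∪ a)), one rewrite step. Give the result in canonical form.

Answer: h(c ∪ d ∪ h(c, h(a, d, d), a), h(d, a, d), a ∪ c) ∪ h(h(c, c, a), h(a, c, c), a ∪ c ∪ d)

Derivation:
Canonical form:  h(a ∪ c ∪ d ∪ h(d, a, d), h(d, a, d), a ∪ c) ∪ h(h(c, c, a), h(a, c, c), a ∪ c ∪ d)
Match R2:  consume a, h(d, a, d);  x := d, z := a
Result:  h(c ∪ d ∪ h(c, h(a, d, d), a), h(d, a, d), a ∪ c) ∪ h(h(c, c, a), h(a, c, c), a ∪ c ∪ d)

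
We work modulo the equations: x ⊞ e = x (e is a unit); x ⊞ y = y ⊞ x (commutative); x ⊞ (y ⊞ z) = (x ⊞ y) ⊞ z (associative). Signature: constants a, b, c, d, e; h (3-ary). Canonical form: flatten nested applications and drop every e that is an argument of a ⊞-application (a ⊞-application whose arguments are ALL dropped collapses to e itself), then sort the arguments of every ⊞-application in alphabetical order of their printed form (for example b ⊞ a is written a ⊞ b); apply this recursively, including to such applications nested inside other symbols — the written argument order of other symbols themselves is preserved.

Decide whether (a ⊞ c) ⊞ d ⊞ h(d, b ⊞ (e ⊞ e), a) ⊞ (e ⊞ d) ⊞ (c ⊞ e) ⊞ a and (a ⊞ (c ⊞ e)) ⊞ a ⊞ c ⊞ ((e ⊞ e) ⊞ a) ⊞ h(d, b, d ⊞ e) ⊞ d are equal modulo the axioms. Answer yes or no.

Left:  (a ⊞ c) ⊞ d ⊞ h(d, b ⊞ (e ⊞ e), a) ⊞ (e ⊞ d) ⊞ (c ⊞ e) ⊞ a
  Flatten:  a ⊞ c ⊞ d ⊞ h(d, b ⊞ (e ⊞ e), a) ⊞ e ⊞ d ⊞ c ⊞ e ⊞ a
  Inside:  h(d, b ⊞ (e ⊞ e), a)  →  h(d, b, a)
  Units out:  drop e (×2)
  Order the arguments:  a ⊞ a ⊞ c ⊞ c ⊞ d ⊞ d ⊞ h(d, b, a)
Right:  (a ⊞ (c ⊞ e)) ⊞ a ⊞ c ⊞ ((e ⊞ e) ⊞ a) ⊞ h(d, b, d ⊞ e) ⊞ d
  Flatten:  a ⊞ c ⊞ e ⊞ a ⊞ c ⊞ e ⊞ e ⊞ a ⊞ h(d, b, d ⊞ e) ⊞ d
  Canonicalize subterm:  h(d, b, d ⊞ e)  →  h(d, b, d)
  Unit:  drop e (×3)
  Sort:  a ⊞ a ⊞ a ⊞ c ⊞ c ⊞ d ⊞ h(d, b, d)

Answer: no — a ⊞ a ⊞ c ⊞ c ⊞ d ⊞ d ⊞ h(d, b, a) vs a ⊞ a ⊞ a ⊞ c ⊞ c ⊞ d ⊞ h(d, b, d)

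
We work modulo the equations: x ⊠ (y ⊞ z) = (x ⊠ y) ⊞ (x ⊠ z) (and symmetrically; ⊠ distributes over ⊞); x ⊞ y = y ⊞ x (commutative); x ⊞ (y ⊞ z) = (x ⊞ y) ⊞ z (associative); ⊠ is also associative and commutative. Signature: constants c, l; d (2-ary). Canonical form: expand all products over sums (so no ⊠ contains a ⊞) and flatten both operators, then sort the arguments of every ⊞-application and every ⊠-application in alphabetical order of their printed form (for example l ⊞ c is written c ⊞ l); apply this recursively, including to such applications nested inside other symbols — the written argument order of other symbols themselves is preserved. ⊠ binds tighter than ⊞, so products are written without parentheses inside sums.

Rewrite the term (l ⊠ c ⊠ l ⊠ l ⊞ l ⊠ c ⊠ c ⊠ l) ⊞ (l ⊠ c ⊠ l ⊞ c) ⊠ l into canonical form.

Answer: c ⊠ c ⊠ l ⊠ l ⊞ c ⊠ l ⊞ c ⊠ l ⊠ l ⊠ l ⊞ c ⊠ l ⊠ l ⊠ l

Derivation:
Expand:  c ⊠ l ⊠ l ⊠ l ⊞ c ⊠ c ⊠ l ⊠ l ⊞ c ⊠ l ⊠ l ⊠ l ⊞ c ⊠ l
Sort arguments:  c ⊠ c ⊠ l ⊠ l ⊞ c ⊠ l ⊞ c ⊠ l ⊠ l ⊠ l ⊞ c ⊠ l ⊠ l ⊠ l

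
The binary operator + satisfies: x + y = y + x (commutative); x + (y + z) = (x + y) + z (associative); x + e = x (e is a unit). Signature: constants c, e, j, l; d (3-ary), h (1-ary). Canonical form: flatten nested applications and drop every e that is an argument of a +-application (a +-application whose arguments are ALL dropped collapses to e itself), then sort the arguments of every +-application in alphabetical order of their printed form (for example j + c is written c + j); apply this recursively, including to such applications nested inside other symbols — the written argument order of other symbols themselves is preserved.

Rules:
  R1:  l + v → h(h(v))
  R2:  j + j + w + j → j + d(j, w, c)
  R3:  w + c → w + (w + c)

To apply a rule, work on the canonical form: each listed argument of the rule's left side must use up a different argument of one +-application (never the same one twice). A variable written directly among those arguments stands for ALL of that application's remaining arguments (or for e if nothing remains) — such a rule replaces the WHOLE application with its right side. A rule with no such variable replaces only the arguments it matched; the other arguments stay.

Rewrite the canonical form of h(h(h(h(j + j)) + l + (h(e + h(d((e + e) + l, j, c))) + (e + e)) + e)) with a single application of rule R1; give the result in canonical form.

Canonical form:  h(h(h(h(d(l, j, c))) + h(h(j + j)) + l))
Match R1:  consume l;  v := h(h(d(l, j, c))) + h(h(j + j))
The extension variable absorbs all remaining arguments, so the whole application is rewritten.
New term:  h(h(h(h(h(h(d(l, j, c))) + h(h(j + j))))))

Answer: h(h(h(h(h(h(d(l, j, c))) + h(h(j + j))))))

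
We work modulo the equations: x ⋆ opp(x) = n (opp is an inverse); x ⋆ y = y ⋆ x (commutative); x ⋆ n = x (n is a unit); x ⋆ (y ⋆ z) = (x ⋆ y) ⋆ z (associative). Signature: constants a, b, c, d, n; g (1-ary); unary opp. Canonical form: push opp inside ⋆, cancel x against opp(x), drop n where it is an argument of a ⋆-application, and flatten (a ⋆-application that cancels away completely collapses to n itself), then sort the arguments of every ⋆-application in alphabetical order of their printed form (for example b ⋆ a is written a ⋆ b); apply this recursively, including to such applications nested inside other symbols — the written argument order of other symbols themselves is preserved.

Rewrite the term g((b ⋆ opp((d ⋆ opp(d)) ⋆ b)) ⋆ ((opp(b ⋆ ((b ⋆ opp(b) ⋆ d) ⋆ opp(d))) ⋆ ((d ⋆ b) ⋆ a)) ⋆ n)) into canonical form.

Answer: g(a ⋆ d)

Derivation:
Descend into:  (b ⋆ opp((d ⋆ opp(d)) ⋆ b)) ⋆ ((opp(b ⋆ ((b ⋆ opp(b) ⋆ d) ⋆ opp(d))) ⋆ ((d ⋆ b) ⋆ a)) ⋆ n)
Push opp inside:  distribute opp over ⋆ and collapse double opp
Inverses cancel:  b cancels
Combine occurrences:  d ⋆ a
Sort:  a ⋆ d
Rebuild:  g(a ⋆ d)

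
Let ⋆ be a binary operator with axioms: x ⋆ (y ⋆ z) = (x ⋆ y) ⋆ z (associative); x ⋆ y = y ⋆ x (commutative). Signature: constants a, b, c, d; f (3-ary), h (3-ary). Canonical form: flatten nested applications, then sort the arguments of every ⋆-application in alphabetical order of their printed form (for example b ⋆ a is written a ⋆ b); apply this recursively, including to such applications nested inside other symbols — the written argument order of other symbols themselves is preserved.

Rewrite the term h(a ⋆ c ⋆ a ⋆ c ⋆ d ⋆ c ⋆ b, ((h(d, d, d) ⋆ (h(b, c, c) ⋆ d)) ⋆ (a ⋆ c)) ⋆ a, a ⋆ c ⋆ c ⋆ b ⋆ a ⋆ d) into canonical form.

Answer: h(a ⋆ a ⋆ b ⋆ c ⋆ c ⋆ c ⋆ d, a ⋆ a ⋆ c ⋆ d ⋆ h(b, c, c) ⋆ h(d, d, d), a ⋆ a ⋆ b ⋆ c ⋆ c ⋆ d)

Derivation:
Work inside:  ((h(d, d, d) ⋆ (h(b, c, c) ⋆ d)) ⋆ (a ⋆ c)) ⋆ a
Un-nest:  h(d, d, d) ⋆ h(b, c, c) ⋆ d ⋆ a ⋆ c ⋆ a
Sort:  a ⋆ a ⋆ c ⋆ d ⋆ h(b, c, c) ⋆ h(d, d, d)
Reassemble:  h(a ⋆ a ⋆ b ⋆ c ⋆ c ⋆ c ⋆ d, a ⋆ a ⋆ c ⋆ d ⋆ h(b, c, c) ⋆ h(d, d, d), a ⋆ a ⋆ b ⋆ c ⋆ c ⋆ d)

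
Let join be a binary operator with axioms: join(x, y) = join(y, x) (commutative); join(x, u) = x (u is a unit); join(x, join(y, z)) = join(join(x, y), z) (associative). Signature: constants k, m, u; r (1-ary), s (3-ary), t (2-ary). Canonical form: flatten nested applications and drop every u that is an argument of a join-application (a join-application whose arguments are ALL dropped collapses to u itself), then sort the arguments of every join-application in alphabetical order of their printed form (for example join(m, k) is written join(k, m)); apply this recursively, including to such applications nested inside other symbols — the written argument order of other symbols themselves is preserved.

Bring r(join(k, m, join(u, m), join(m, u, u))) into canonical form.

Answer: r(join(k, m, m, m))

Derivation:
Work inside:  join(k, m, join(u, m), join(m, u, u))
Un-nest:  join(k, m, u, m, m, u, u)
Units out:  drop u (×3)
Sort:  join(k, m, m, m)
Rebuild:  r(join(k, m, m, m))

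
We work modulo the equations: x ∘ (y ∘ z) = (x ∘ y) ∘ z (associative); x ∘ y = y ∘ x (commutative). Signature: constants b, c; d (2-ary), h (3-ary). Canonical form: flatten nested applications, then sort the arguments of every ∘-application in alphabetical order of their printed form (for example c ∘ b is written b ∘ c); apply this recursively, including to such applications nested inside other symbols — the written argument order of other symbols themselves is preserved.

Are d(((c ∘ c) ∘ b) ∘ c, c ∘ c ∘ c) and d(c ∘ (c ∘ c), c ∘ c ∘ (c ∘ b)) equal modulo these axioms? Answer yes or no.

Answer: no — d(b ∘ c ∘ c ∘ c, c ∘ c ∘ c) vs d(c ∘ c ∘ c, b ∘ c ∘ c ∘ c)

Derivation:
Left:  d(((c ∘ c) ∘ b) ∘ c, c ∘ c ∘ c)
  Focus inside:  ((c ∘ c) ∘ b) ∘ c
  Un-nest:  c ∘ c ∘ b ∘ c
  Sort:  b ∘ c ∘ c ∘ c
  Rebuild:  d(b ∘ c ∘ c ∘ c, c ∘ c ∘ c)
Right:  d(c ∘ (c ∘ c), c ∘ c ∘ (c ∘ b))
  Focus inside:  c ∘ c ∘ (c ∘ b)
  Flatten:  c ∘ c ∘ c ∘ b
  Sort arguments:  b ∘ c ∘ c ∘ c
  Rebuild:  d(c ∘ c ∘ c, b ∘ c ∘ c ∘ c)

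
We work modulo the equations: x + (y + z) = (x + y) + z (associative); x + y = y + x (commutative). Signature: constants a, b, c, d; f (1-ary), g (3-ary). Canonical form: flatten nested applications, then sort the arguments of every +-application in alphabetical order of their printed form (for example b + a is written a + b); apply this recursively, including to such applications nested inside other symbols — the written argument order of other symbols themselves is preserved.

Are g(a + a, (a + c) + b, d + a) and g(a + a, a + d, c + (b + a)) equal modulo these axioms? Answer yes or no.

Answer: no — g(a + a, a + b + c, a + d) vs g(a + a, a + d, a + b + c)

Derivation:
Left:  g(a + a, (a + c) + b, d + a)
  Descend into:  (a + c) + b
  Flatten:  a + c + b
  Order the arguments:  a + b + c
  Put back:  g(a + a, a + b + c, a + d)
Right:  g(a + a, a + d, c + (b + a))
  Focus inside:  c + (b + a)
  Un-nest:  c + b + a
  Sort:  a + b + c
  Rebuild:  g(a + a, a + d, a + b + c)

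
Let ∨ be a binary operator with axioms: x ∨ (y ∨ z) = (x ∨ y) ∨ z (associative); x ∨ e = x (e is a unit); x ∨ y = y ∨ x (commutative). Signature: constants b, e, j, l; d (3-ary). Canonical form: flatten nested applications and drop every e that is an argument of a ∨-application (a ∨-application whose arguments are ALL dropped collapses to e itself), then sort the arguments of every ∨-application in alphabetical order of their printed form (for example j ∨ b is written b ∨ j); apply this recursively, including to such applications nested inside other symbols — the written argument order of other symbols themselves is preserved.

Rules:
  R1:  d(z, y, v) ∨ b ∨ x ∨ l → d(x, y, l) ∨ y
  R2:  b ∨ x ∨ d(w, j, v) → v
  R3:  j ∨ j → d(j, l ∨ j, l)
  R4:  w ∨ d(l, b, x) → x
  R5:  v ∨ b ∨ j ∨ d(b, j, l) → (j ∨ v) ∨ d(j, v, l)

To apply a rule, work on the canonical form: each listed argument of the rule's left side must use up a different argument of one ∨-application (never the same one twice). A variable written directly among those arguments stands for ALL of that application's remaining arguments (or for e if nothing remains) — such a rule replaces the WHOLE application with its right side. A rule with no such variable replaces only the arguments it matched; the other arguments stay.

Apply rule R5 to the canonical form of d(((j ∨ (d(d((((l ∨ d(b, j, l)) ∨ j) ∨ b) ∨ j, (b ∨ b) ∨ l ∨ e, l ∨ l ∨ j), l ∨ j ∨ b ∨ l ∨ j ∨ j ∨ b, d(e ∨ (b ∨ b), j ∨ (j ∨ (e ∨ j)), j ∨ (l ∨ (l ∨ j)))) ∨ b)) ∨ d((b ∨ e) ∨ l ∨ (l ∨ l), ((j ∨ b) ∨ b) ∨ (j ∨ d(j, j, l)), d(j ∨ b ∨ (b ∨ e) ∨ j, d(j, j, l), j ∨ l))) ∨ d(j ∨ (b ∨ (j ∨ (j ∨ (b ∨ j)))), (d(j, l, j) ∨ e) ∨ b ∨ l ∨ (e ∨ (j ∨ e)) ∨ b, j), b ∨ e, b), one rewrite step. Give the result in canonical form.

Answer: d(b ∨ d(b ∨ b ∨ j ∨ j ∨ j ∨ j, b ∨ b ∨ d(j, l, j) ∨ j ∨ l, j) ∨ d(b ∨ l ∨ l ∨ l, b ∨ b ∨ d(j, j, l) ∨ j ∨ j, d(b ∨ b ∨ j ∨ j, d(j, j, l), j ∨ l)) ∨ d(d(d(j, j ∨ l, l) ∨ j ∨ j ∨ l, b ∨ b ∨ l, j ∨ l ∨ l), b ∨ b ∨ j ∨ j ∨ j ∨ l ∨ l, d(b ∨ b, j ∨ j ∨ j, j ∨ j ∨ l ∨ l)) ∨ j, b, b)

Derivation:
Canonical form:  d(b ∨ d(b ∨ b ∨ j ∨ j ∨ j ∨ j, b ∨ b ∨ d(j, l, j) ∨ j ∨ l, j) ∨ d(b ∨ l ∨ l ∨ l, b ∨ b ∨ d(j, j, l) ∨ j ∨ j, d(b ∨ b ∨ j ∨ j, d(j, j, l), j ∨ l)) ∨ d(d(b ∨ d(b, j, l) ∨ j ∨ j ∨ l, b ∨ b ∨ l, j ∨ l ∨ l), b ∨ b ∨ j ∨ j ∨ j ∨ l ∨ l, d(b ∨ b, j ∨ j ∨ j, j ∨ j ∨ l ∨ l)) ∨ j, b, b)
R5 matches:  uses b, d(b, j, l), j;  v := j ∨ l
Every leftover argument binds to the variable; the entire application is replaced.
Giving:  d(b ∨ d(b ∨ b ∨ j ∨ j ∨ j ∨ j, b ∨ b ∨ d(j, l, j) ∨ j ∨ l, j) ∨ d(b ∨ l ∨ l ∨ l, b ∨ b ∨ d(j, j, l) ∨ j ∨ j, d(b ∨ b ∨ j ∨ j, d(j, j, l), j ∨ l)) ∨ d(d(d(j, j ∨ l, l) ∨ j ∨ j ∨ l, b ∨ b ∨ l, j ∨ l ∨ l), b ∨ b ∨ j ∨ j ∨ j ∨ l ∨ l, d(b ∨ b, j ∨ j ∨ j, j ∨ j ∨ l ∨ l)) ∨ j, b, b)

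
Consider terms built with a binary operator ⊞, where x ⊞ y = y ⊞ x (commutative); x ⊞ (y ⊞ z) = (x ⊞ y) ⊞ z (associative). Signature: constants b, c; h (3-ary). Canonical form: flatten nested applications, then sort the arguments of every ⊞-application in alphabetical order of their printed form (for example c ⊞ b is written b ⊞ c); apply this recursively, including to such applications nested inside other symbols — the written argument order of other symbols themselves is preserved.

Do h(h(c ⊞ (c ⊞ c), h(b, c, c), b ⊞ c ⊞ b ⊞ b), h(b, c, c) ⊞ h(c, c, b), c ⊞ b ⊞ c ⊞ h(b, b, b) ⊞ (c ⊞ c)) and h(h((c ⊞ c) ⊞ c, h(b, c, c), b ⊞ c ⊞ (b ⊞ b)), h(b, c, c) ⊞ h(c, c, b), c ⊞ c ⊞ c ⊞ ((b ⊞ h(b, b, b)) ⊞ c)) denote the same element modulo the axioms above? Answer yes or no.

Left:  h(h(c ⊞ (c ⊞ c), h(b, c, c), b ⊞ c ⊞ b ⊞ b), h(b, c, c) ⊞ h(c, c, b), c ⊞ b ⊞ c ⊞ h(b, b, b) ⊞ (c ⊞ c))
  Focus inside:  c ⊞ b ⊞ c ⊞ h(b, b, b) ⊞ (c ⊞ c)
  Un-nest:  c ⊞ b ⊞ c ⊞ h(b, b, b) ⊞ c ⊞ c
  Sort:  b ⊞ c ⊞ c ⊞ c ⊞ c ⊞ h(b, b, b)
  Reassemble:  h(h(c ⊞ c ⊞ c, h(b, c, c), b ⊞ b ⊞ b ⊞ c), h(b, c, c) ⊞ h(c, c, b), b ⊞ c ⊞ c ⊞ c ⊞ c ⊞ h(b, b, b))
Right:  h(h((c ⊞ c) ⊞ c, h(b, c, c), b ⊞ c ⊞ (b ⊞ b)), h(b, c, c) ⊞ h(c, c, b), c ⊞ c ⊞ c ⊞ ((b ⊞ h(b, b, b)) ⊞ c))
  Work inside:  c ⊞ c ⊞ c ⊞ ((b ⊞ h(b, b, b)) ⊞ c)
  Un-nest:  c ⊞ c ⊞ c ⊞ b ⊞ h(b, b, b) ⊞ c
  Sort:  b ⊞ c ⊞ c ⊞ c ⊞ c ⊞ h(b, b, b)
  Reassemble:  h(h(c ⊞ c ⊞ c, h(b, c, c), b ⊞ b ⊞ b ⊞ c), h(b, c, c) ⊞ h(c, c, b), b ⊞ c ⊞ c ⊞ c ⊞ c ⊞ h(b, b, b))

Answer: yes — both canonical forms are h(h(c ⊞ c ⊞ c, h(b, c, c), b ⊞ b ⊞ b ⊞ c), h(b, c, c) ⊞ h(c, c, b), b ⊞ c ⊞ c ⊞ c ⊞ c ⊞ h(b, b, b))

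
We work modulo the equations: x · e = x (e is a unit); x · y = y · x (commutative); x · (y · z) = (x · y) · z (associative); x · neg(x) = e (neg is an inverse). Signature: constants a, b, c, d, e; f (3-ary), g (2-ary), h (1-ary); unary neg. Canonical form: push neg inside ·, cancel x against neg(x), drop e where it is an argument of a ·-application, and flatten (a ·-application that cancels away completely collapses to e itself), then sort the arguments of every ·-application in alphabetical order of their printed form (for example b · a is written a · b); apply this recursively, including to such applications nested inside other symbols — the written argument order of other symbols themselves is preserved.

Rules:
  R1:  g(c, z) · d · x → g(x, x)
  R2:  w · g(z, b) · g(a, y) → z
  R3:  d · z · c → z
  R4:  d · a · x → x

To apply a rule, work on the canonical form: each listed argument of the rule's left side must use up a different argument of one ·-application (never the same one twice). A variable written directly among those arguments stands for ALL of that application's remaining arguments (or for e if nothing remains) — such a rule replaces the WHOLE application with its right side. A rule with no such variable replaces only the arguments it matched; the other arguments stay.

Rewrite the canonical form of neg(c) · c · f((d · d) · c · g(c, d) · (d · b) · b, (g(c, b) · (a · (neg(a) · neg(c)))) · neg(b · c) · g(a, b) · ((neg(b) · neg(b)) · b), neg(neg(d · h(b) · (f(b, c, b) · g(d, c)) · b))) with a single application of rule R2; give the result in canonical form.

Answer: f(b · b · c · d · d · d · g(c, d), c, b · d · f(b, c, b) · g(d, c) · h(b))

Derivation:
Canonical form:  f(b · b · c · d · d · d · g(c, d), g(a, b) · g(c, b) · neg(b) · neg(b) · neg(c) · neg(c), b · d · f(b, c, b) · g(d, c) · h(b))
Match R2:  consume g(a, b), g(c, b);  w := neg(b) · neg(b) · neg(c) · neg(c), y := b, z := c
The extension variable absorbs all remaining arguments, so the whole application is rewritten.
Result:  f(b · b · c · d · d · d · g(c, d), c, b · d · f(b, c, b) · g(d, c) · h(b))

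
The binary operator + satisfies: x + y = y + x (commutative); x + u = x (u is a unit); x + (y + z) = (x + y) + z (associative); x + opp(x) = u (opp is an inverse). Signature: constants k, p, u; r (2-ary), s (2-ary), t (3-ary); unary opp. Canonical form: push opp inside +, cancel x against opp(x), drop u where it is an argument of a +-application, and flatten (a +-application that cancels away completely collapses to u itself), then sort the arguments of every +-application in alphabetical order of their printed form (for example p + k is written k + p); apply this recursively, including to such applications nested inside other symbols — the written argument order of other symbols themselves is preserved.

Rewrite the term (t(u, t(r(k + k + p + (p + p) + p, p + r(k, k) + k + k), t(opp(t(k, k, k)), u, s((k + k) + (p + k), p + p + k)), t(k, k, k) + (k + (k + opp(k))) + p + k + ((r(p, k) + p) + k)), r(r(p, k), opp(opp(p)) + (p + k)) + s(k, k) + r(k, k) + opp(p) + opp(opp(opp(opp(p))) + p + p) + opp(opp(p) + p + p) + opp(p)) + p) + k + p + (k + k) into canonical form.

Answer: k + k + k + p + p + t(u, t(r(k + k + p + p + p + p, k + k + p + r(k, k)), t(opp(t(k, k, k)), u, s(k + k + k + p, k + p + p)), k + k + k + p + p + r(p, k) + t(k, k, k)), opp(p) + opp(p) + opp(p) + opp(p) + r(k, k) + r(r(p, k), k + p + p) + s(k, k))

Derivation:
Push opp inside:  distribute opp over + and collapse double opp
Collect terms:  t(u, t(r(k + k + p + p + p + p, k + k + p + r(k, k)), t(opp(t(k, k, k)), u, s(k + k + k + p, k + p + p)), k + k + k + p + p + r(p, k) + t(k, k, k)), opp(p) + opp(p) + opp(p) + opp(p) + r(k, k) + r(r(p, k), k + p + p) + s(k, k)) + p + p + k + k + k
Order the arguments:  k + k + k + p + p + t(u, t(r(k + k + p + p + p + p, k + k + p + r(k, k)), t(opp(t(k, k, k)), u, s(k + k + k + p, k + p + p)), k + k + k + p + p + r(p, k) + t(k, k, k)), opp(p) + opp(p) + opp(p) + opp(p) + r(k, k) + r(r(p, k), k + p + p) + s(k, k))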